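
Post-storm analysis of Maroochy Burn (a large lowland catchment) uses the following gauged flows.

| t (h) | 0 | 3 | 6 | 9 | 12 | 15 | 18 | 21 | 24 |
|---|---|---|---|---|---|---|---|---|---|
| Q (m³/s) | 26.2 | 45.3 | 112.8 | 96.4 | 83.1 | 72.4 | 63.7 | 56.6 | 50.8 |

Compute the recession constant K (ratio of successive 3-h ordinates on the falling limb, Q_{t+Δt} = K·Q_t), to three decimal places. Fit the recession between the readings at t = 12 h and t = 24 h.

K ≈ 0.884

Using the recession-limb readings at t = 12 h and t = 24 h: Q falls from 83.1 to 50.8 m³/s over 4 intervals.
K = (Q₂/Q₁)^(1/4) = (50.8/83.1)^(1/4) = 0.884.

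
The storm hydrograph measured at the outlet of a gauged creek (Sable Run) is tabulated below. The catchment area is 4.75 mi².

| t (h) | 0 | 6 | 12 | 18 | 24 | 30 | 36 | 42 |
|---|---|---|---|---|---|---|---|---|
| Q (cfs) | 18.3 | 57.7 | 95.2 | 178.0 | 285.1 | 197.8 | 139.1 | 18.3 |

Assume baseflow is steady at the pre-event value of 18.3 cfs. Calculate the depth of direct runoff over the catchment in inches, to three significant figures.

Direct runoff: 0.0, 39.4, 76.9, 159.7, 266.8, 179.5, 120.8, 0.0 cfs; ΣQ_DR = 843.1 cfs.
V = ΣQ_DR · Δt = 843.1 × 21600 s = 1.821 × 10^7 ft³.
Over A = 4.75 mi², depth = V / A = 1.65 in.

d ≈ 1.65 in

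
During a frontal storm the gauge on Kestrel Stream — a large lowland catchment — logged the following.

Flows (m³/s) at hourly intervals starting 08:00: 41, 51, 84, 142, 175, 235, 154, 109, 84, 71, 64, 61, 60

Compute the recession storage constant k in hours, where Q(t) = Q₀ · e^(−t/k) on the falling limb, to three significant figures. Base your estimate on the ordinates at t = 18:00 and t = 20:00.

On the falling limb, Q drops from 64 to 60 m³/s between t = 18:00 and t = 20:00 (Δt = 2 h).
k = −Δt / ln(Q₂/Q₁) = −2 / ln(60/64) = 31.0 h.

k ≈ 31.0 h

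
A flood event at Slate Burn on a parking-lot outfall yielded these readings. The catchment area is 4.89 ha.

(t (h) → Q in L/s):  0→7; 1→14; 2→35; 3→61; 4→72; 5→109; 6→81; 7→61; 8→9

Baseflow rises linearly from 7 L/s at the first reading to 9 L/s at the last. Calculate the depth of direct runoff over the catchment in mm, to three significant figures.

Direct runoff: 0.00, 6.75, 27.50, 53.25, 64.00, 100.75, 72.50, 52.25, 0.00 L/s; ΣQ_DR = 377.0 L/s.
V = ΣQ_DR · Δt = 377.0 × 3600 s = 1.357 × 10^6 L.
Over A = 4.89 ha, depth = V / A = 27.8 mm.

d ≈ 27.8 mm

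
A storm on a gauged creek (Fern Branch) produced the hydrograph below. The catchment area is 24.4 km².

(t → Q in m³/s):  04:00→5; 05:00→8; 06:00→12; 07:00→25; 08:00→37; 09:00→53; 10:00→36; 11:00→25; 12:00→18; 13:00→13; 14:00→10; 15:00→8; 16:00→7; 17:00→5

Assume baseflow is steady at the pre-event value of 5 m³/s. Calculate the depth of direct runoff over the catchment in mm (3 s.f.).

d ≈ 28.3 mm

Direct runoff: 0.0, 3.0, 7.0, 20.0, 32.0, 48.0, 31.0, 20.0, 13.0, 8.0, 5.0, 3.0, 2.0, 0.0 m³/s; ΣQ_DR = 192.0 m³/s.
V = ΣQ_DR · Δt = 192.0 × 3600 s = 6.912 × 10^5 m³.
Over A = 24.4 km², depth = V / A = 28.3 mm.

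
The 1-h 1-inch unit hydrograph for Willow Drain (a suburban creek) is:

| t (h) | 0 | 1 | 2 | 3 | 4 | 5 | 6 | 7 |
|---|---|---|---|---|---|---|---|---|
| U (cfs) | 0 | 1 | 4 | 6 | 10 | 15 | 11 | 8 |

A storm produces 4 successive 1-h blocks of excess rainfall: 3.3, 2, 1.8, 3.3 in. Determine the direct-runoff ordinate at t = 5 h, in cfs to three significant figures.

By discrete convolution, Q_j = Σ (P_i / 1 in) · U_{j−i}.
At t = 5 h (j=5): Q = (3.3/1)·15 + (2/1)·10 + (1.8/1)·6 + (3.3/1)·4 = 93.5 cfs.

Q ≈ 93.5 cfs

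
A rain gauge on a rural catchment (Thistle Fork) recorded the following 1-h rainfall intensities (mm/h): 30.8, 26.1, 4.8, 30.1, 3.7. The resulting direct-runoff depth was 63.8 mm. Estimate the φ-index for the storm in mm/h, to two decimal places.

Only the 3 blocks with intensity above φ contribute runoff: 30.8, 26.1, 30.1 mm/h.
Σ(I−φ)·Δt = d  ⇒  (30.8+26.1+30.1 − 3φ)·1 = 63.8
φ = (87.00 − 63.8/1) / 3 = 7.73 mm/h.

φ ≈ 7.73 mm/h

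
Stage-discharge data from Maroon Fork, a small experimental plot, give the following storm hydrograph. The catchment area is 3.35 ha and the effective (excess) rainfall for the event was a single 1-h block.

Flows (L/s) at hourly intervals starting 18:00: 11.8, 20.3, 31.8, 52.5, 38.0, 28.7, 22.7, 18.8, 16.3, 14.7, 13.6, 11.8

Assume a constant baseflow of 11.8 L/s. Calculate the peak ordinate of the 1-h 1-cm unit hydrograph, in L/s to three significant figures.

U_p ≈ 27.2 L/s

Direct runoff: 0.0, 8.5, 20.0, 40.7, 26.2, 16.9, 10.9, 7.0, 4.5, 2.9, 1.8, 0.0 L/s; ΣQ_DR = 139.4 L/s, peak = 40.7 L/s.
Runoff depth d = ΣQ_DR·Δt / A = 139.4 × 3600 / (3.35 ha) = 14.98 mm.
The 1-cm UH is the DRH scaled by (10 mm)/d, so U_p = 40.7 × 10/14.98 = 27.2 L/s.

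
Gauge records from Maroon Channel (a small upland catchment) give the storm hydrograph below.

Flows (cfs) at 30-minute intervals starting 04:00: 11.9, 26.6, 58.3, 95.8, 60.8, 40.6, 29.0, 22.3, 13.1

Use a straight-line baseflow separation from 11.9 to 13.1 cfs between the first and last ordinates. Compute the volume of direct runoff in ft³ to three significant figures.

Direct-runoff ordinates (Q − Q_b): 0.00, 14.55, 46.10, 83.45, 48.30, 27.95, 16.20, 9.35, 0.00 cfs.
ΣQ_DR = 245.9 cfs.
With Δt = 0.5 h = 1800 s, V = ΣQ_DR · Δt = 245.9 × 1800 = 4.43 × 10^5 ft³.

V ≈ 4.43 × 10^5 ft³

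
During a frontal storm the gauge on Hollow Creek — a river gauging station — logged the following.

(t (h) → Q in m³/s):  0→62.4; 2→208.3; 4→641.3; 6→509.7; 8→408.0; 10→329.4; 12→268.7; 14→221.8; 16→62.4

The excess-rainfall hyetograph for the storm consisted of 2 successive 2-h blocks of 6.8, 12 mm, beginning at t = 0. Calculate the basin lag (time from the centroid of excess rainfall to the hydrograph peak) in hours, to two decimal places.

t_L ≈ 1.72 h

Centroid of excess rainfall: t_c = Σ P_i·t̄_i / ΣP_i = 2.2766 h (block centres at 1, 3 h).
Hydrograph peak occurs at t = 4 h, so basin lag t_L = 4 − 2.2766 = 1.72 h.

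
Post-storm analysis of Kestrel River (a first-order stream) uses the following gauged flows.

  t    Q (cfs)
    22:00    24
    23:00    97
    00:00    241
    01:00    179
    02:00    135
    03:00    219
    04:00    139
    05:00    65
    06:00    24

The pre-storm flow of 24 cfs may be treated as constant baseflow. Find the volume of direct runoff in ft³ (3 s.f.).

Direct-runoff ordinates (Q − Q_b): 0.0, 73.0, 217.0, 155.0, 111.0, 195.0, 115.0, 41.0, 0.0 cfs.
ΣQ_DR = 907.0 cfs.
With Δt = 1 h = 3600 s, V = ΣQ_DR · Δt = 907.0 × 3600 = 3.27 × 10^6 ft³.

V ≈ 3.27 × 10^6 ft³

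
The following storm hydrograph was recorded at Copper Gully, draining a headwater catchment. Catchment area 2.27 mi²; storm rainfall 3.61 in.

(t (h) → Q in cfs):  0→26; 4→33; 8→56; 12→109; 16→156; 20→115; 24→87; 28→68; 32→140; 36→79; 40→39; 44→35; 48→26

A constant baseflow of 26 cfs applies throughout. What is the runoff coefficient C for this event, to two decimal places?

C ≈ 0.48

ΣQ_DR = 631.0 cfs; V = ΣQ_DR·Δt = 9.086 × 10^6 ft³.
Runoff depth d = V / A = 1.723 in.
C = d / P = 1.723 / 3.61 = 0.48.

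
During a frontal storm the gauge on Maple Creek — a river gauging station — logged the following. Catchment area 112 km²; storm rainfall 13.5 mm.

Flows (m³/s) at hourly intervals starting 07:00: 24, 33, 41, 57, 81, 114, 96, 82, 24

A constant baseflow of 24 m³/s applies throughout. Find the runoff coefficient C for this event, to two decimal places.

ΣQ_DR = 336.0 m³/s; V = ΣQ_DR·Δt = 1.210 × 10^6 m³.
Runoff depth d = V / A = 10.80 mm.
C = d / P = 10.80 / 13.5 = 0.80.

C ≈ 0.80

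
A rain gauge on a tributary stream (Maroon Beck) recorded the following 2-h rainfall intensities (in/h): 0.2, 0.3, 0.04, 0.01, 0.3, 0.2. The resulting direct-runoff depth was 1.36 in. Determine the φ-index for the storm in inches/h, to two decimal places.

Only the 4 blocks with intensity above φ contribute runoff: 0.2, 0.3, 0.3, 0.2 in/h.
Σ(I−φ)·Δt = d  ⇒  (0.2+0.3+0.3+0.2 − 4φ)·2 = 1.36
φ = (1.000 − 1.36/2) / 4 = 0.08 in/h.

φ ≈ 0.08 in/h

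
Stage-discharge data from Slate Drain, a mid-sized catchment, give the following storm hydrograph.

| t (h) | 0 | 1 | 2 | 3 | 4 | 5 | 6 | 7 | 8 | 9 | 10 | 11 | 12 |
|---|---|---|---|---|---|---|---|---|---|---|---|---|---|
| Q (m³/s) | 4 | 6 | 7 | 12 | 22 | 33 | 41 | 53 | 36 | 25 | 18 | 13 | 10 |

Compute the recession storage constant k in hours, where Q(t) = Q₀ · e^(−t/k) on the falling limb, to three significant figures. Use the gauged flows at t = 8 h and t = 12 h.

On the falling limb, Q drops from 36 to 10 m³/s between t = 8 h and t = 12 h (Δt = 4 h).
k = −Δt / ln(Q₂/Q₁) = −4 / ln(10/36) = 3.12 h.

k ≈ 3.12 h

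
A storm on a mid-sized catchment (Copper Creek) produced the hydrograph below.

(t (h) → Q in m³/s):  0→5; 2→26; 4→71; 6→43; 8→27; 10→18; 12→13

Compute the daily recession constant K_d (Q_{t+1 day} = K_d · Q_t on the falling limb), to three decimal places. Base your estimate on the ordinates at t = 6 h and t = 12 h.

K_d ≈ 0.008

Between t = 6 h and t = 12 h the flow falls from 43 to 13 m³/s over 3×2 h = 6 h.
Per-interval ratio K = (13/43)^(1/3) = 0.6712; K_d = K^(24/2) = 0.008.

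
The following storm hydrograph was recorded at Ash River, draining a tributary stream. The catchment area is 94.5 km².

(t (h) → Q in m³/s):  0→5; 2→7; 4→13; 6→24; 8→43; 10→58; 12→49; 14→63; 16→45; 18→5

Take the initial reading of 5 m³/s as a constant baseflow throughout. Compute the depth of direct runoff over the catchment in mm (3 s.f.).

Direct runoff: 0.0, 2.0, 8.0, 19.0, 38.0, 53.0, 44.0, 58.0, 40.0, 0.0 m³/s; ΣQ_DR = 262.0 m³/s.
V = ΣQ_DR · Δt = 262.0 × 7200 s = 1.886 × 10^6 m³.
Over A = 94.5 km², depth = V / A = 20.0 mm.

d ≈ 20.0 mm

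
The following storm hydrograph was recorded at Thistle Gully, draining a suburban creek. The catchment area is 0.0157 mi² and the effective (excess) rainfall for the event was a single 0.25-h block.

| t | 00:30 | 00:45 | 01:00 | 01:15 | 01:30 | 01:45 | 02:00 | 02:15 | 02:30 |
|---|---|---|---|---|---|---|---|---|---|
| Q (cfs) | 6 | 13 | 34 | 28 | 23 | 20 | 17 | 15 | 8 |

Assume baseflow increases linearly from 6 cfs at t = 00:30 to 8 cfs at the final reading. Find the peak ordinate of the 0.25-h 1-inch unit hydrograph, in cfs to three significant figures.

Direct runoff: 0.00, 6.75, 27.50, 21.25, 16.00, 12.75, 9.50, 7.25, 0.00 cfs; ΣQ_DR = 101.0 cfs, peak = 27.50 cfs.
Runoff depth d = ΣQ_DR·Δt / A = 101.0 × 900 / (0.0157 mi²) = 2.492 in.
The 1-inch UH is the DRH scaled by (1 in)/d, so U_p = 27.50 × 1/2.492 = 11.0 cfs.

U_p ≈ 11.0 cfs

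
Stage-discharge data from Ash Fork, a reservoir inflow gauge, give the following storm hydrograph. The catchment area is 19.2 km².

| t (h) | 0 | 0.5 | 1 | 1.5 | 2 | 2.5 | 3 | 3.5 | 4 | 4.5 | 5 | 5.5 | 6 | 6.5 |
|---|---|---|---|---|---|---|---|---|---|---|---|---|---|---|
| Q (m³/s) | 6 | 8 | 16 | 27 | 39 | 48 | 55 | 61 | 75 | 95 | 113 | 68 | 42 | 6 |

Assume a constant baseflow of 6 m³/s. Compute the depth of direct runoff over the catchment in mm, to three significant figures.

d ≈ 53.9 mm

Direct runoff: 0.0, 2.0, 10.0, 21.0, 33.0, 42.0, 49.0, 55.0, 69.0, 89.0, 107.0, 62.0, 36.0, 0.0 m³/s; ΣQ_DR = 575.0 m³/s.
V = ΣQ_DR · Δt = 575.0 × 1800 s = 1.035 × 10^6 m³.
Over A = 19.2 km², depth = V / A = 53.9 mm.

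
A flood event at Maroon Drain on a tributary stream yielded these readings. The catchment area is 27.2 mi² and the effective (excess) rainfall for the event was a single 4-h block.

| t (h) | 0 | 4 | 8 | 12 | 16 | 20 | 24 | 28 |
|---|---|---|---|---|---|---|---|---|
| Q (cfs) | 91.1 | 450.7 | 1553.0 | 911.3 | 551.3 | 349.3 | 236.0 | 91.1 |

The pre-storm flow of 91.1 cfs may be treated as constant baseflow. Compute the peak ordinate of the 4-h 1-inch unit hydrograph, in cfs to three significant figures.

Direct runoff: 0.0, 359.6, 1461.9, 820.2, 460.2, 258.2, 144.9, 0.0 cfs; ΣQ_DR = 3505 cfs, peak = 1461.9 cfs.
Runoff depth d = ΣQ_DR·Δt / A = 3505 × 14400 / (27.2 mi²) = 0.7987 in.
The 1-inch UH is the DRH scaled by (1 in)/d, so U_p = 1461.9 × 1/0.7987 = 1830 cfs.

U_p ≈ 1830 cfs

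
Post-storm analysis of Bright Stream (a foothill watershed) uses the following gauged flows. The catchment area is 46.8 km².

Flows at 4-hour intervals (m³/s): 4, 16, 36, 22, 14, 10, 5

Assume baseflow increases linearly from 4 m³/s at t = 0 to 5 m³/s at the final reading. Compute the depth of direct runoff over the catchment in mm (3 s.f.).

Direct runoff: 0.00, 11.83, 31.67, 17.50, 9.33, 5.17, 0.00 m³/s; ΣQ_DR = 75.50 m³/s.
V = ΣQ_DR · Δt = 75.50 × 14400 s = 1.087 × 10^6 m³.
Over A = 46.8 km², depth = V / A = 23.2 mm.

d ≈ 23.2 mm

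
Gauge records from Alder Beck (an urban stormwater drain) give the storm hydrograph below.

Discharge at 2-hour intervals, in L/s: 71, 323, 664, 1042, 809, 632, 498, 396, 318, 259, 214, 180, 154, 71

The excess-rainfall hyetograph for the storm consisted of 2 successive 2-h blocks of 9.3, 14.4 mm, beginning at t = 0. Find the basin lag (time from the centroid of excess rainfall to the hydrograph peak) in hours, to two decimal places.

Centroid of excess rainfall: t_c = Σ P_i·t̄_i / ΣP_i = 2.2152 h (block centres at 1, 3 h).
Hydrograph peak occurs at t = 6 h, so basin lag t_L = 6 − 2.2152 = 3.78 h.

t_L ≈ 3.78 h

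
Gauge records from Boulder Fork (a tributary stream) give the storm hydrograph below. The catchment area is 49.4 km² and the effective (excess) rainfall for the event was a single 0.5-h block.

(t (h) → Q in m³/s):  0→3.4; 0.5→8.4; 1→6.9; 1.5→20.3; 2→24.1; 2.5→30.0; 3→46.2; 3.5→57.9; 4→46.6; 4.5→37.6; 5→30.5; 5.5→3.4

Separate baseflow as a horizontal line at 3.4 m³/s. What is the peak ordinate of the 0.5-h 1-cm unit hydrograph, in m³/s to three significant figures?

Direct runoff: 0.0, 5.0, 3.5, 16.9, 20.7, 26.6, 42.8, 54.5, 43.2, 34.2, 27.1, 0.0 m³/s; ΣQ_DR = 274.5 m³/s, peak = 54.5 m³/s.
Runoff depth d = ΣQ_DR·Δt / A = 274.5 × 1800 / (49.4 km²) = 10.00 mm.
The 1-cm UH is the DRH scaled by (10 mm)/d, so U_p = 54.5 × 10/10.00 = 54.5 m³/s.

U_p ≈ 54.5 m³/s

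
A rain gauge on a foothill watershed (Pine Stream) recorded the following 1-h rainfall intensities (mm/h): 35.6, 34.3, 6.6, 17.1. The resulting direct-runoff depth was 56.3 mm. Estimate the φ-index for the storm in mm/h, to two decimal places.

φ ≈ 10.23 mm/h

Only the 3 blocks with intensity above φ contribute runoff: 35.6, 34.3, 17.1 mm/h.
Σ(I−φ)·Δt = d  ⇒  (35.6+34.3+17.1 − 3φ)·1 = 56.3
φ = (87.00 − 56.3/1) / 3 = 10.23 mm/h.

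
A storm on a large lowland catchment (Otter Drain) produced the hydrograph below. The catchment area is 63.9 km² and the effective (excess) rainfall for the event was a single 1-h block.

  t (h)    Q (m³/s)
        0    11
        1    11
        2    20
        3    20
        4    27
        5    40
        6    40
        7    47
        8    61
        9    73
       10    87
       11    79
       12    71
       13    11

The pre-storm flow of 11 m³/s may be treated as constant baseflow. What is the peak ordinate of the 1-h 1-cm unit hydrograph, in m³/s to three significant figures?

U_p ≈ 30.4 m³/s

Direct runoff: 0.0, 0.0, 9.0, 9.0, 16.0, 29.0, 29.0, 36.0, 50.0, 62.0, 76.0, 68.0, 60.0, 0.0 m³/s; ΣQ_DR = 444.0 m³/s, peak = 76.0 m³/s.
Runoff depth d = ΣQ_DR·Δt / A = 444.0 × 3600 / (63.9 km²) = 25.01 mm.
The 1-cm UH is the DRH scaled by (10 mm)/d, so U_p = 76.0 × 10/25.01 = 30.4 m³/s.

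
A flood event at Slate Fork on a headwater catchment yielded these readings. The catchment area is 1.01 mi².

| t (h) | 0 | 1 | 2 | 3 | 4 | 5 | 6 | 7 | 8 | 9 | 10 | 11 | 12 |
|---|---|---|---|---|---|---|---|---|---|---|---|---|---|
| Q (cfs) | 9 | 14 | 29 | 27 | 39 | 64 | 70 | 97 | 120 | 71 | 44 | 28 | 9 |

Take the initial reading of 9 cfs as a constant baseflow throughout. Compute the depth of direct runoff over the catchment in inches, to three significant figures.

Direct runoff: 0.0, 5.0, 20.0, 18.0, 30.0, 55.0, 61.0, 88.0, 111.0, 62.0, 35.0, 19.0, 0.0 cfs; ΣQ_DR = 504.0 cfs.
V = ΣQ_DR · Δt = 504.0 × 3600 s = 1.814 × 10^6 ft³.
Over A = 1.01 mi², depth = V / A = 0.773 in.

d ≈ 0.773 in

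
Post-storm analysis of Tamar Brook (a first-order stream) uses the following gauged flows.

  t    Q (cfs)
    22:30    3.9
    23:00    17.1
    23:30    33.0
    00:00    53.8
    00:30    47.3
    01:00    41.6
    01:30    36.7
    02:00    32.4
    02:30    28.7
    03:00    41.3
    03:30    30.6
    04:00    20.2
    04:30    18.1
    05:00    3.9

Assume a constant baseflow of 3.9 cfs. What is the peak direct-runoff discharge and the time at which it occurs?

Subtracting baseflow gives direct-runoff ordinates: 0.0, 13.2, 29.1, 49.9, 43.4, 37.7, 32.8, 28.5, 24.8, 37.4, 26.7, 16.3, 14.2, 0.0 cfs.
The maximum is 49.9 cfs, occurring at the reading for t = 00:00.

Q_p = 49.9 cfs at t = 00:00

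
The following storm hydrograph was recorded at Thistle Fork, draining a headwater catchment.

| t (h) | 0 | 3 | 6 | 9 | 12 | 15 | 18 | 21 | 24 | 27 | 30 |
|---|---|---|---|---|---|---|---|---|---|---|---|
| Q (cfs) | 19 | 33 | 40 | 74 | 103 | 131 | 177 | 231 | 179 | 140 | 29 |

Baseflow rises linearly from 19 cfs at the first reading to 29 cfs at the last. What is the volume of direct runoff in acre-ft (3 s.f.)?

V ≈ 221 acre-ft

Direct-runoff ordinates (Q − Q_b): 0.00, 13.00, 19.00, 52.00, 80.00, 107.00, 152.00, 205.00, 152.00, 112.00, 0.00 cfs.
ΣQ_DR = 892.0 cfs.
With Δt = 3 h = 10800 s, V = ΣQ_DR · Δt = 892.0 × 10800 = 9.63 × 10^6 ft³ = 221 acre-ft.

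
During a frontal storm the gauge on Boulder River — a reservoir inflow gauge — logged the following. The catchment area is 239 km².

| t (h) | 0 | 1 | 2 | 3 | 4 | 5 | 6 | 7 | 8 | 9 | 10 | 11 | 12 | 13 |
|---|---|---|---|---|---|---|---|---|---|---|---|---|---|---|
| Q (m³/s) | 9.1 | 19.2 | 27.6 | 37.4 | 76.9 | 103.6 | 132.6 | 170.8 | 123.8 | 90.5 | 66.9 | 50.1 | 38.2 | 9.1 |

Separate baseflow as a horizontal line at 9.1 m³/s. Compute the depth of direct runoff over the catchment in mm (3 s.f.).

d ≈ 12.5 mm

Direct runoff: 0.0, 10.1, 18.5, 28.3, 67.8, 94.5, 123.5, 161.7, 114.7, 81.4, 57.8, 41.0, 29.1, 0.0 m³/s; ΣQ_DR = 828.4 m³/s.
V = ΣQ_DR · Δt = 828.4 × 3600 s = 2.982 × 10^6 m³.
Over A = 239 km², depth = V / A = 12.5 mm.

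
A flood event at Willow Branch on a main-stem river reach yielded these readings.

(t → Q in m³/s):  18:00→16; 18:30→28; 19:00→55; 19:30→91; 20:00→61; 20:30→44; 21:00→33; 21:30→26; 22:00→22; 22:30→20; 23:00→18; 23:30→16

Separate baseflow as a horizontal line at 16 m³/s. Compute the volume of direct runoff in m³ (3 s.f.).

Direct-runoff ordinates (Q − Q_b): 0.0, 12.0, 39.0, 75.0, 45.0, 28.0, 17.0, 10.0, 6.0, 4.0, 2.0, 0.0 m³/s.
ΣQ_DR = 238.0 m³/s.
With Δt = 0.5 h = 1800 s, V = ΣQ_DR · Δt = 238.0 × 1800 = 4.28 × 10^5 m³.

V ≈ 4.28 × 10^5 m³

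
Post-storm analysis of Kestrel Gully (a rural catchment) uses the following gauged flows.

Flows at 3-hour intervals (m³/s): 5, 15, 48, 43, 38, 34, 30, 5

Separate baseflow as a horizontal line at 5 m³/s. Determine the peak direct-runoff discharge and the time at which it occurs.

Subtracting baseflow gives direct-runoff ordinates: 0.0, 10.0, 43.0, 38.0, 33.0, 29.0, 25.0, 0.0 m³/s.
The maximum is 43.0 m³/s, occurring at the reading for t = 6 h.

Q_p = 43.0 m³/s at t = 6 h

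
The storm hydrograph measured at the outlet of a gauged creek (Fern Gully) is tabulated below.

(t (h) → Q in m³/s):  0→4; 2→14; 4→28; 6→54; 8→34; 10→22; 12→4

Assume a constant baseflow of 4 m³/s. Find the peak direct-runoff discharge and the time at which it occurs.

Subtracting baseflow gives direct-runoff ordinates: 0.0, 10.0, 24.0, 50.0, 30.0, 18.0, 0.0 m³/s.
The maximum is 50.0 m³/s, occurring at the reading for t = 6 h.

Q_p = 50.0 m³/s at t = 6 h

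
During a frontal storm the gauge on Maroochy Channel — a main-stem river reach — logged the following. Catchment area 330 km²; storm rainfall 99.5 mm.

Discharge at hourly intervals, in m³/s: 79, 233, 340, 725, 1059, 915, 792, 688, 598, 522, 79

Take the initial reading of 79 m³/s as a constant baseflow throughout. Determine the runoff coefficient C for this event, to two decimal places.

ΣQ_DR = 5161 m³/s; V = ΣQ_DR·Δt = 1.858 × 10^7 m³.
Runoff depth d = V / A = 56.30 mm.
C = d / P = 56.30 / 99.5 = 0.57.

C ≈ 0.57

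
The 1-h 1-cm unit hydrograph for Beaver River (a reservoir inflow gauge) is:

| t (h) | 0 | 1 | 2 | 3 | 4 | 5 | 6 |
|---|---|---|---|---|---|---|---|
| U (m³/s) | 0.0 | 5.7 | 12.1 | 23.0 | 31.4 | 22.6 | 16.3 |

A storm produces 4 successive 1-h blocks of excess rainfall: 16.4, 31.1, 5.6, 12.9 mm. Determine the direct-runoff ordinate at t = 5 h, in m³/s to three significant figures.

By discrete convolution, Q_j = Σ (P_i / 10 mm) · U_{j−i}.
At t = 5 h (j=5): Q = (16.4/10)·22.6 + (31.1/10)·31.4 + (5.6/10)·23.0 + (12.9/10)·12.1 = 163 m³/s.

Q ≈ 163 m³/s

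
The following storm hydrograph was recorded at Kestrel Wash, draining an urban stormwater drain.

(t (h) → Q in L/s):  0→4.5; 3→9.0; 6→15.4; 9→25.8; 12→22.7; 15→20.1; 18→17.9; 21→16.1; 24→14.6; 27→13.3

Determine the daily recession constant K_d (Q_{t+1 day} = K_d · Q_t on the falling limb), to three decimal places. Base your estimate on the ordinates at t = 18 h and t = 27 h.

K_d ≈ 0.453

Between t = 18 h and t = 27 h the flow falls from 17.9 to 13.3 L/s over 3×3 h = 9 h.
Per-interval ratio K = (13.3/17.9)^(1/3) = 0.9057; K_d = K^(24/3) = 0.453.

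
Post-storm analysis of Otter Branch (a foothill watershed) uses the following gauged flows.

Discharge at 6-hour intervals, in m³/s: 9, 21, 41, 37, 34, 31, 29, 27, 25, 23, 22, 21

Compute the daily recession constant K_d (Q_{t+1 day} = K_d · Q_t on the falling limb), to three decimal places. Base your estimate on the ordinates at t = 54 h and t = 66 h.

Between t = 54 h and t = 66 h the flow falls from 23 to 21 m³/s over 2×6 h = 12 h.
Per-interval ratio K = (21/23)^(1/2) = 0.9555; K_d = K^(24/6) = 0.834.

K_d ≈ 0.834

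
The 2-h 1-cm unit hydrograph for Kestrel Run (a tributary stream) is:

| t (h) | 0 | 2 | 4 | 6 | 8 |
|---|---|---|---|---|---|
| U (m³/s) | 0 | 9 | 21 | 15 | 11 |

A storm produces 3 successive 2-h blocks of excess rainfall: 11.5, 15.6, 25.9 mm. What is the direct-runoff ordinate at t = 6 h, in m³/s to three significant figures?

By discrete convolution, Q_j = Σ (P_i / 10 mm) · U_{j−i}.
At t = 6 h (j=3): Q = (11.5/10)·15 + (15.6/10)·21 + (25.9/10)·9 = 73.3 m³/s.

Q ≈ 73.3 m³/s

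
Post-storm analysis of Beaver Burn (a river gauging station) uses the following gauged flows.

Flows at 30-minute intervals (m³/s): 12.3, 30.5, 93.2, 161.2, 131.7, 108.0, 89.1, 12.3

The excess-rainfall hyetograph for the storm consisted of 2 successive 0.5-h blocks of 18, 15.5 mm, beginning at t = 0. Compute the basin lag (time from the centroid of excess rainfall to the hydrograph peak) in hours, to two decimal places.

Centroid of excess rainfall: t_c = Σ P_i·t̄_i / ΣP_i = 0.4813 h (block centres at 0.25, 0.75 h).
Hydrograph peak occurs at t = 1.5 h, so basin lag t_L = 1.5 − 0.4813 = 1.02 h.

t_L ≈ 1.02 h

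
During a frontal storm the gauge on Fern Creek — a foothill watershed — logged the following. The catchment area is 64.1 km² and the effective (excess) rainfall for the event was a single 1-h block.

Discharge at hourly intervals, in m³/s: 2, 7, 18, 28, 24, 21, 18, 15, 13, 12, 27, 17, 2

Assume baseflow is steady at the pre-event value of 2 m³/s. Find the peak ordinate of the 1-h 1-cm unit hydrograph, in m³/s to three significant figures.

U_p ≈ 26.0 m³/s

Direct runoff: 0.0, 5.0, 16.0, 26.0, 22.0, 19.0, 16.0, 13.0, 11.0, 10.0, 25.0, 15.0, 0.0 m³/s; ΣQ_DR = 178.0 m³/s, peak = 26.0 m³/s.
Runoff depth d = ΣQ_DR·Δt / A = 178.0 × 3600 / (64.1 km²) = 9.997 mm.
The 1-cm UH is the DRH scaled by (10 mm)/d, so U_p = 26.0 × 10/9.997 = 26.0 m³/s.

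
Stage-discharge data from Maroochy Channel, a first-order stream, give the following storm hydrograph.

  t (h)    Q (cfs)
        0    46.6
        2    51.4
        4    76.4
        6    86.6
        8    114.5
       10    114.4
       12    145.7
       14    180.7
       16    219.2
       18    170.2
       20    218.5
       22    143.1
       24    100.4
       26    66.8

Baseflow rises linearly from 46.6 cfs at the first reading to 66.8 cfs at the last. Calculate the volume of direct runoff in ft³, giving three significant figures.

V ≈ 6.77 × 10^6 ft³

Direct-runoff ordinates (Q − Q_b): 0.00, 3.25, 26.69, 35.34, 61.68, 60.03, 89.78, 123.22, 160.17, 109.62, 156.36, 79.41, 35.15, 0.00 cfs.
ΣQ_DR = 940.7 cfs.
With Δt = 2 h = 7200 s, V = ΣQ_DR · Δt = 940.7 × 7200 = 6.77 × 10^6 ft³.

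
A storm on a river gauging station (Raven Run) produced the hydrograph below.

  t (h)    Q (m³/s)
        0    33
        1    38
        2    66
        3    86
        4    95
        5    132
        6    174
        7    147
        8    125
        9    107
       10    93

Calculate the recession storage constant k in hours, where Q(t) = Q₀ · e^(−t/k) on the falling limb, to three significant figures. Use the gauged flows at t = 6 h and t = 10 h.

k ≈ 6.39 h

On the falling limb, Q drops from 174 to 93 m³/s between t = 6 h and t = 10 h (Δt = 4 h).
k = −Δt / ln(Q₂/Q₁) = −4 / ln(93/174) = 6.39 h.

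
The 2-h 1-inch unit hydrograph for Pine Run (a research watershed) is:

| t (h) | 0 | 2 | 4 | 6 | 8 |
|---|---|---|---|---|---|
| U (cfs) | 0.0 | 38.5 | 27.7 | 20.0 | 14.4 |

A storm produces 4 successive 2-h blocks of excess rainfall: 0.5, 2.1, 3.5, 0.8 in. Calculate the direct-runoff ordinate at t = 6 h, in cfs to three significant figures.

By discrete convolution, Q_j = Σ (P_i / 1 in) · U_{j−i}.
At t = 6 h (j=3): Q = (0.5/1)·20.0 + (2.1/1)·27.7 + (3.5/1)·38.5 + (0.8/1)·0.0 = 203 cfs.

Q ≈ 203 cfs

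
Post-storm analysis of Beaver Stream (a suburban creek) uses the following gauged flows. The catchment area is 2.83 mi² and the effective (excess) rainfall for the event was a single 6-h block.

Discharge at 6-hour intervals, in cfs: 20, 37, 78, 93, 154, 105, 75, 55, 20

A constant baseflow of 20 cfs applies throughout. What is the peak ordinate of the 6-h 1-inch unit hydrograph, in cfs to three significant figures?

U_p ≈ 89.3 cfs

Direct runoff: 0.0, 17.0, 58.0, 73.0, 134.0, 85.0, 55.0, 35.0, 0.0 cfs; ΣQ_DR = 457.0 cfs, peak = 134.0 cfs.
Runoff depth d = ΣQ_DR·Δt / A = 457.0 × 21600 / (2.83 mi²) = 1.501 in.
The 1-inch UH is the DRH scaled by (1 in)/d, so U_p = 134.0 × 1/1.501 = 89.3 cfs.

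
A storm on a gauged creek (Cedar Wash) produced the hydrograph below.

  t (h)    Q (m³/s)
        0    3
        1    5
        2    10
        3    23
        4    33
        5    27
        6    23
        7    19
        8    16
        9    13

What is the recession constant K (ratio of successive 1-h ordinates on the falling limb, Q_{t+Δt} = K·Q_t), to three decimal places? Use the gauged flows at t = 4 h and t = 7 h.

K ≈ 0.832

Using the recession-limb readings at t = 4 h and t = 7 h: Q falls from 33 to 19 m³/s over 3 intervals.
K = (Q₂/Q₁)^(1/3) = (19/33)^(1/3) = 0.832.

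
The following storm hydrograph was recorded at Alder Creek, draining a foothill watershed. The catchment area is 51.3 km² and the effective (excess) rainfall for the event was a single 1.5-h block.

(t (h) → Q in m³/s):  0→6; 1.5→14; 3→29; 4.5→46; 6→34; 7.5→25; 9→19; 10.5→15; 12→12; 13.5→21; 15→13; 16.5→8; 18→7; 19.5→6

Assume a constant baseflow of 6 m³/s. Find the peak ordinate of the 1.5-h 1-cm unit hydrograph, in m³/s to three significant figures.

U_p ≈ 22.2 m³/s

Direct runoff: 0.0, 8.0, 23.0, 40.0, 28.0, 19.0, 13.0, 9.0, 6.0, 15.0, 7.0, 2.0, 1.0, 0.0 m³/s; ΣQ_DR = 171.0 m³/s, peak = 40.0 m³/s.
Runoff depth d = ΣQ_DR·Δt / A = 171.0 × 5400 / (51.3 km²) = 18.00 mm.
The 1-cm UH is the DRH scaled by (10 mm)/d, so U_p = 40.0 × 10/18.00 = 22.2 m³/s.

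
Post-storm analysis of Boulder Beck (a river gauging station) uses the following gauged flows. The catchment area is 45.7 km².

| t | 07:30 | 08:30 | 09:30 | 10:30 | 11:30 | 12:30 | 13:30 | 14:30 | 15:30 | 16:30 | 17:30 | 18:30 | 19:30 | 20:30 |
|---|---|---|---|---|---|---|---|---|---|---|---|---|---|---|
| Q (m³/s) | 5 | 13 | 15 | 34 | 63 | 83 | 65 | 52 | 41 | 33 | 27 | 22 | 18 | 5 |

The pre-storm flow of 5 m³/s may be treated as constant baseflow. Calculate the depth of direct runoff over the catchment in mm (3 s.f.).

d ≈ 32.0 mm

Direct runoff: 0.0, 8.0, 10.0, 29.0, 58.0, 78.0, 60.0, 47.0, 36.0, 28.0, 22.0, 17.0, 13.0, 0.0 m³/s; ΣQ_DR = 406.0 m³/s.
V = ΣQ_DR · Δt = 406.0 × 3600 s = 1.462 × 10^6 m³.
Over A = 45.7 km², depth = V / A = 32.0 mm.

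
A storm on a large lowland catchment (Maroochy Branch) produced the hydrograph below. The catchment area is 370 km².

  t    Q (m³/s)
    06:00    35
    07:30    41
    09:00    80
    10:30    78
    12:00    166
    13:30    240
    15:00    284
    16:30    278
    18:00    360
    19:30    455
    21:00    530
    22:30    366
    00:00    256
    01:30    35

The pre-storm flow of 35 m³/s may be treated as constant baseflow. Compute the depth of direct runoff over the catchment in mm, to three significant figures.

Direct runoff: 0.0, 6.0, 45.0, 43.0, 131.0, 205.0, 249.0, 243.0, 325.0, 420.0, 495.0, 331.0, 221.0, 0.0 m³/s; ΣQ_DR = 2714 m³/s.
V = ΣQ_DR · Δt = 2714 × 5400 s = 1.466 × 10^7 m³.
Over A = 370 km², depth = V / A = 39.6 mm.

d ≈ 39.6 mm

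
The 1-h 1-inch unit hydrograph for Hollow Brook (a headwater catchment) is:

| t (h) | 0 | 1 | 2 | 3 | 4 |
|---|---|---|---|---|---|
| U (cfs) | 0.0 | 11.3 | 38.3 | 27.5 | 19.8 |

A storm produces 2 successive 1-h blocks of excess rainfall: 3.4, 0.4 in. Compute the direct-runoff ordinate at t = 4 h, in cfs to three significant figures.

By discrete convolution, Q_j = Σ (P_i / 1 in) · U_{j−i}.
At t = 4 h (j=4): Q = (3.4/1)·19.8 + (0.4/1)·27.5 = 78.3 cfs.

Q ≈ 78.3 cfs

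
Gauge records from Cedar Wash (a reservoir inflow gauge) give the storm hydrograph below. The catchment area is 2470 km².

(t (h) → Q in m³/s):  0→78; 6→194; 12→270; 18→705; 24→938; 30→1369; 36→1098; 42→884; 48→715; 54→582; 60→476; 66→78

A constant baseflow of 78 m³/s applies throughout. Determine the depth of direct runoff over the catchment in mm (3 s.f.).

Direct runoff: 0.0, 116.0, 192.0, 627.0, 860.0, 1291.0, 1020.0, 806.0, 637.0, 504.0, 398.0, 0.0 m³/s; ΣQ_DR = 6451 m³/s.
V = ΣQ_DR · Δt = 6451 × 21600 s = 1.393 × 10^8 m³.
Over A = 2470 km², depth = V / A = 56.4 mm.

d ≈ 56.4 mm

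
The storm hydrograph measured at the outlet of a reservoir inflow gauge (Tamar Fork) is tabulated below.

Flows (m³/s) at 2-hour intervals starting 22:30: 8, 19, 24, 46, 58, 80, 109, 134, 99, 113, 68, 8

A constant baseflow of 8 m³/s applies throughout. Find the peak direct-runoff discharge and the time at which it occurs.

Q_p = 126.0 m³/s at t = 12:30

Subtracting baseflow gives direct-runoff ordinates: 0.0, 11.0, 16.0, 38.0, 50.0, 72.0, 101.0, 126.0, 91.0, 105.0, 60.0, 0.0 m³/s.
The maximum is 126.0 m³/s, occurring at the reading for t = 12:30.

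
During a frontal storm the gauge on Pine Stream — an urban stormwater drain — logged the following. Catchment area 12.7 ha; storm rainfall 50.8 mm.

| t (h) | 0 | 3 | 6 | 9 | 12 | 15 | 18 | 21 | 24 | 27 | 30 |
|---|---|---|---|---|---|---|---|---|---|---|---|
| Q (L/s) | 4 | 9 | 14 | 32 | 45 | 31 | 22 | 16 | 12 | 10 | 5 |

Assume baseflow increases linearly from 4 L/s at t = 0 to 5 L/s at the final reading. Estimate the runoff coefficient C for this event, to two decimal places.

C ≈ 0.25

ΣQ_DR = 150.5 L/s; V = ΣQ_DR·Δt = 1.625 × 10^6 L.
Runoff depth d = V / A = 12.80 mm.
C = d / P = 12.80 / 50.8 = 0.25.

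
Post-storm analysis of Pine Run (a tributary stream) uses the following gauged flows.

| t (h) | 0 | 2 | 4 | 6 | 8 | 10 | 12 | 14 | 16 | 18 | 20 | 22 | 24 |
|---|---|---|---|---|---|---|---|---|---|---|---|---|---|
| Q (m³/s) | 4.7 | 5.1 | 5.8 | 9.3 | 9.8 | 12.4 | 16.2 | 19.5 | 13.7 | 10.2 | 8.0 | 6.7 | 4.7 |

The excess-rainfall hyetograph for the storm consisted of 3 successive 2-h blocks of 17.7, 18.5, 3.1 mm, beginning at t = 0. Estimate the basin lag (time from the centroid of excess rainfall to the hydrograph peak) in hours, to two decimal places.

Centroid of excess rainfall: t_c = Σ P_i·t̄_i / ΣP_i = 2.2570 h (block centres at 1, 3, 5 h).
Hydrograph peak occurs at t = 14 h, so basin lag t_L = 14 − 2.2570 = 11.74 h.

t_L ≈ 11.74 h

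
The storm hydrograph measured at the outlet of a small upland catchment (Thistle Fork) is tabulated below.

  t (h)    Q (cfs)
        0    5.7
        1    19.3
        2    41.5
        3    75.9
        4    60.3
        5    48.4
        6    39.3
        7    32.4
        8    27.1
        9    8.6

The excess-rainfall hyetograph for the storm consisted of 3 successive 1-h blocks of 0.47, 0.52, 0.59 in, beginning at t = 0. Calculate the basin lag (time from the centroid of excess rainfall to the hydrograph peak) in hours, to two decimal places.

Centroid of excess rainfall: t_c = Σ P_i·t̄_i / ΣP_i = 1.5759 h (block centres at 0.5, 1.5, 2.5 h).
Hydrograph peak occurs at t = 3 h, so basin lag t_L = 3 − 1.5759 = 1.42 h.

t_L ≈ 1.42 h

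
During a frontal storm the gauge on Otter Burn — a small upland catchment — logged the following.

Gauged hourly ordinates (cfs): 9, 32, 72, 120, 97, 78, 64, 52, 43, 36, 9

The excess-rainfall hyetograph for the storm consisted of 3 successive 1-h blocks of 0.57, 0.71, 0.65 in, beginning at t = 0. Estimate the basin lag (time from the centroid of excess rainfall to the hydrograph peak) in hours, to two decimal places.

t_L ≈ 1.46 h

Centroid of excess rainfall: t_c = Σ P_i·t̄_i / ΣP_i = 1.5415 h (block centres at 0.5, 1.5, 2.5 h).
Hydrograph peak occurs at t = 3 h, so basin lag t_L = 3 − 1.5415 = 1.46 h.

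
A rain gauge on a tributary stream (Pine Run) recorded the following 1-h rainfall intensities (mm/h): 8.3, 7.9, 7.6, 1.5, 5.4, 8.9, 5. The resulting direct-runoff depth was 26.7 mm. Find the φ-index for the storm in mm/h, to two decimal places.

φ ≈ 2.73 mm/h

Only the 6 blocks with intensity above φ contribute runoff: 8.3, 7.9, 7.6, 5.4, 8.9, 5 mm/h.
Σ(I−φ)·Δt = d  ⇒  (8.3+7.9+7.6+5.4+8.9+5 − 6φ)·1 = 26.7
φ = (43.10 − 26.7/1) / 6 = 2.73 mm/h.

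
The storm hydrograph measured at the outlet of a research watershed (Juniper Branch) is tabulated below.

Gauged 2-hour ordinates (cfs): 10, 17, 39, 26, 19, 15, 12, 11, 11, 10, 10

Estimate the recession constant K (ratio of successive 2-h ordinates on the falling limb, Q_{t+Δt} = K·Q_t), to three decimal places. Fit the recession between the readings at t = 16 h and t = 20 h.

K ≈ 0.953

Using the recession-limb readings at t = 16 h and t = 20 h: Q falls from 11 to 10 cfs over 2 intervals.
K = (Q₂/Q₁)^(1/2) = (10/11)^(1/2) = 0.953.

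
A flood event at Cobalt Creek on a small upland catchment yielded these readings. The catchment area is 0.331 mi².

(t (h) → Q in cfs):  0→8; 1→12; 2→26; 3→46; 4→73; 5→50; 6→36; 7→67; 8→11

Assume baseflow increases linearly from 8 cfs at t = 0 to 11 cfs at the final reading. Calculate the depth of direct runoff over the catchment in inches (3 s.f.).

Direct runoff: 0.00, 3.62, 17.25, 36.88, 63.50, 40.12, 25.75, 56.38, 0.00 cfs; ΣQ_DR = 243.5 cfs.
V = ΣQ_DR · Δt = 243.5 × 3600 s = 8.766 × 10^5 ft³.
Over A = 0.331 mi², depth = V / A = 1.14 in.

d ≈ 1.14 in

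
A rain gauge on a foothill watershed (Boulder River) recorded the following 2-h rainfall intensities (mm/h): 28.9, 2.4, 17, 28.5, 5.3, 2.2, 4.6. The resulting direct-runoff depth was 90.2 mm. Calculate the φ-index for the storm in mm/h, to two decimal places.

φ ≈ 9.77 mm/h

Only the 3 blocks with intensity above φ contribute runoff: 28.9, 17, 28.5 mm/h.
Σ(I−φ)·Δt = d  ⇒  (28.9+17+28.5 − 3φ)·2 = 90.2
φ = (74.40 − 90.2/2) / 3 = 9.77 mm/h.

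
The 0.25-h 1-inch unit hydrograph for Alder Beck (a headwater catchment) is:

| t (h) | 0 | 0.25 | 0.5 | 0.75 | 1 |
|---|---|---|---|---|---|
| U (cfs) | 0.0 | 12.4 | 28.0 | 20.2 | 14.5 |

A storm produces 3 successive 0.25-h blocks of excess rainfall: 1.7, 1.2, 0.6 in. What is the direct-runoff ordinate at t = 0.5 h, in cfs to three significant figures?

Q ≈ 62.5 cfs

By discrete convolution, Q_j = Σ (P_i / 1 in) · U_{j−i}.
At t = 0.5 h (j=2): Q = (1.7/1)·28.0 + (1.2/1)·12.4 + (0.6/1)·0.0 = 62.5 cfs.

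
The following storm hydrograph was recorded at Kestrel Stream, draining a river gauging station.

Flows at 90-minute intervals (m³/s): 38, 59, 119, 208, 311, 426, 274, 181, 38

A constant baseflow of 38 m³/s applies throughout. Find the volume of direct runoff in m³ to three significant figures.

Direct-runoff ordinates (Q − Q_b): 0.0, 21.0, 81.0, 170.0, 273.0, 388.0, 236.0, 143.0, 0.0 m³/s.
ΣQ_DR = 1312 m³/s.
With Δt = 1.5 h = 5400 s, V = ΣQ_DR · Δt = 1312 × 5400 = 7.08 × 10^6 m³.

V ≈ 7.08 × 10^6 m³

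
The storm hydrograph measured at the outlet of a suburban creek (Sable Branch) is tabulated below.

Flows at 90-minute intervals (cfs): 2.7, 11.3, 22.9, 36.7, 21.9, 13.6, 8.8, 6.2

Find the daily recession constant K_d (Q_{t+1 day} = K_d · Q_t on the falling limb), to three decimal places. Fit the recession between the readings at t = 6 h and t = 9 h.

Between t = 6 h and t = 9 h the flow falls from 21.9 to 8.8 cfs over 2×1.5 h = 3 h.
Per-interval ratio K = (8.8/21.9)^(1/2) = 0.6339; K_d = K^(24/1.5) = 0.001.

K_d ≈ 0.001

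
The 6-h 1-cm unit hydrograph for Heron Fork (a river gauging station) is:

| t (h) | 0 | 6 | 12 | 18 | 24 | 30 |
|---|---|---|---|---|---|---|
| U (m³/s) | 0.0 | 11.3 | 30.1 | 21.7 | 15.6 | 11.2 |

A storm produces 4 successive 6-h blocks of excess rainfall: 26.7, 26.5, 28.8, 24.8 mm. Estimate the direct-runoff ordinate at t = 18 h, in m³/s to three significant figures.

By discrete convolution, Q_j = Σ (P_i / 10 mm) · U_{j−i}.
At t = 18 h (j=3): Q = (26.7/10)·21.7 + (26.5/10)·30.1 + (28.8/10)·11.3 + (24.8/10)·0.0 = 170 m³/s.

Q ≈ 170 m³/s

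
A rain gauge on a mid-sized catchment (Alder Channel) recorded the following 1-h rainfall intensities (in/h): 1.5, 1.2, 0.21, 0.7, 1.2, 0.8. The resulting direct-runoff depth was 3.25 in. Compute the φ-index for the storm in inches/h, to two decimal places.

φ ≈ 0.43 in/h

Only the 5 blocks with intensity above φ contribute runoff: 1.5, 1.2, 0.7, 1.2, 0.8 in/h.
Σ(I−φ)·Δt = d  ⇒  (1.5+1.2+0.7+1.2+0.8 − 5φ)·1 = 3.25
φ = (5.400 − 3.25/1) / 5 = 0.43 in/h.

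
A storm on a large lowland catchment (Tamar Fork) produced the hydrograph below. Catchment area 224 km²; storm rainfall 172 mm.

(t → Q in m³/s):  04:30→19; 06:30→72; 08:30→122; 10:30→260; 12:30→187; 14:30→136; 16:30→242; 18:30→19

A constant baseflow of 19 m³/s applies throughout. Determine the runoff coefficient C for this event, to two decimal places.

ΣQ_DR = 905.0 m³/s; V = ΣQ_DR·Δt = 6.516 × 10^6 m³.
Runoff depth d = V / A = 29.09 mm.
C = d / P = 29.09 / 172 = 0.17.

C ≈ 0.17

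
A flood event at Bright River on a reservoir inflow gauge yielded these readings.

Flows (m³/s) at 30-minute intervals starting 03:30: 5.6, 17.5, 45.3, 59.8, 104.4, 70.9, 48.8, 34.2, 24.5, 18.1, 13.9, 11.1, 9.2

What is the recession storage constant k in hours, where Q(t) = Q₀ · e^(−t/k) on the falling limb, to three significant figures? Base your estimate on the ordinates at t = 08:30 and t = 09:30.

On the falling limb, Q drops from 13.9 to 9.2 m³/s between t = 08:30 and t = 09:30 (Δt = 1 h).
k = −Δt / ln(Q₂/Q₁) = −1 / ln(9.2/13.9) = 2.42 h.

k ≈ 2.42 h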